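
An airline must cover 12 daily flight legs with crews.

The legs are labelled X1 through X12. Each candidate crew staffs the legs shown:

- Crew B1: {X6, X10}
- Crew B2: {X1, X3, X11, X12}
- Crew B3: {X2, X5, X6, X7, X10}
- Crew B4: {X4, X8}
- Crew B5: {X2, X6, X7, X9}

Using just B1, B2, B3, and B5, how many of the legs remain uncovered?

2

Union of B1, B2, B3, B5 = {X1, X2, X3, X5, X6, X7, X9, X10, X11, X12}.
Not covered: X4, X8 — 2 legs.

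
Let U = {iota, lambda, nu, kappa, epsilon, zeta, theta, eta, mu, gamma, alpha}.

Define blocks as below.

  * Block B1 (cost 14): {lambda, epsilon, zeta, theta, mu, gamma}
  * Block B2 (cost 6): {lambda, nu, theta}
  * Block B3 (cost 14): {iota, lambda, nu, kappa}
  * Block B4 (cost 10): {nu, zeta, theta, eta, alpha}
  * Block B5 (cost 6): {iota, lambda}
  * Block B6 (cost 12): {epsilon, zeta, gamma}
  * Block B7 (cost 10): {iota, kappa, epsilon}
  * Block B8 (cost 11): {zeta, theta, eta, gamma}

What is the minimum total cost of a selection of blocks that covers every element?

34

B1, B4, B7 together cover every element (B1 ∪ B4 ∪ B7 = {iota, lambda, nu, kappa, epsilon, zeta, theta, eta, mu, gamma, alpha}); total cost 14 + 10 + 10 = 34.
The greedy pick B2, B4, B7, B1 costs 40; no covering selection beats 34.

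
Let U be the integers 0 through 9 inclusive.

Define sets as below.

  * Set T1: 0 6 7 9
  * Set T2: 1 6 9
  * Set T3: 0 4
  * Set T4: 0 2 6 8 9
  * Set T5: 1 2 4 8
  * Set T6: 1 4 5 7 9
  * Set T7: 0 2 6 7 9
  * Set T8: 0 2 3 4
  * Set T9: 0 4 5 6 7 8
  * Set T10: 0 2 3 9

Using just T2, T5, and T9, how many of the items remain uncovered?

1

Union of T2, T5, T9 = {0, 1, 2, 4, 5, 6, 7, 8, 9}.
Not covered: 3 — 1 item.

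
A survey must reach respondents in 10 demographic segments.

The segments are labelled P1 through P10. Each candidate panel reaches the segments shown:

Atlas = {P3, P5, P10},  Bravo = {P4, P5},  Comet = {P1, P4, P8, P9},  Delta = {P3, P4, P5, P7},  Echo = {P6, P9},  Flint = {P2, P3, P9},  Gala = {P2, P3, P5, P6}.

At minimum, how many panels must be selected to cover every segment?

4

Take {Atlas, Comet, Delta, Gala}. Their union is {P1, P2, P3, P4, P5, P6, P7, P8, P9, P10}, which is all 10 segments.
No 3 of the 7 panels cover everything (all 35 combinations miss at least one segment), so 4 is optimal.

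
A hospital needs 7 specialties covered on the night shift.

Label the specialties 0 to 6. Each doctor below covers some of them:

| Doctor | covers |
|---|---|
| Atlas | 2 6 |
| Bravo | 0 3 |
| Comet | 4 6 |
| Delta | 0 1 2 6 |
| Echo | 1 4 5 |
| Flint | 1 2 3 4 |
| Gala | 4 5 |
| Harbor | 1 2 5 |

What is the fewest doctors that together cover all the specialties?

Bravo and Delta and Echo together: Bravo ∪ Delta ∪ Echo = {0, 1, 2, 3, 4, 5, 6} — every specialty is covered.
No 2 of the 8 doctors cover everything (all 28 combinations miss at least one specialty), so 3 is optimal.

3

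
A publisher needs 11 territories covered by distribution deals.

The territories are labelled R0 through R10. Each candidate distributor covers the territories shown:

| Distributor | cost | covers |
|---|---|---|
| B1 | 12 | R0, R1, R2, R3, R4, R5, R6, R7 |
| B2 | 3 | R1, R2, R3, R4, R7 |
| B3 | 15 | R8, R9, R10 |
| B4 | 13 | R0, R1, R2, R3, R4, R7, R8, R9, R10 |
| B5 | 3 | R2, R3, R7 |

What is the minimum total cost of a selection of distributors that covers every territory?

25

B1, B4 together cover every territory (B1 ∪ B4 = {R0, R1, R2, R3, R4, R5, R6, R7, R8, R9, R10}); total cost 12 + 13 = 25.
The greedy pick B2, B4, B1 costs 28; no covering selection beats 25.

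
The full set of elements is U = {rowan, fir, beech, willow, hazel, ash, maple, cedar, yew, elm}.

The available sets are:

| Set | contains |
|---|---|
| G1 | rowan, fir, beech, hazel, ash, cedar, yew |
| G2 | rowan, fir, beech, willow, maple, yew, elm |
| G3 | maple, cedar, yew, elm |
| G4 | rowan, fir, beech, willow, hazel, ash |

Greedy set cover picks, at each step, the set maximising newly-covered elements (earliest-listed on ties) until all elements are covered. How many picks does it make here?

Greedy: pick G1 (covers 7 new) → pick G2 (covers 3 new). Total picks: 2.

2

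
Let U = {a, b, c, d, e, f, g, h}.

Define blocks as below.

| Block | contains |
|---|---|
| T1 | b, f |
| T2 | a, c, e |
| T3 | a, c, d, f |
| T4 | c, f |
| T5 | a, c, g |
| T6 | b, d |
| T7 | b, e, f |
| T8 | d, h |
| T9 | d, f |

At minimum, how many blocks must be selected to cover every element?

3

T5 and T7 and T8 together: T5 ∪ T7 ∪ T8 = {a, b, c, d, e, f, g, h} — every element is covered.
Only T5 contains g, so T5 is forced; the remaining 5 elements need at least 2 more blocks (each remaining block adds at most 3) — so at least 3 blocks are needed, and 3 is optimal.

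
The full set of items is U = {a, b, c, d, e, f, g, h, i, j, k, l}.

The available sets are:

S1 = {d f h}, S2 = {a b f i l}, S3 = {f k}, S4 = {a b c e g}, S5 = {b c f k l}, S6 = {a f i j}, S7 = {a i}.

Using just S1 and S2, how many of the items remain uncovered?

Union of S1, S2 = {a, b, d, f, h, i, l}.
Not covered: c, e, g, j, k — 5 items.

5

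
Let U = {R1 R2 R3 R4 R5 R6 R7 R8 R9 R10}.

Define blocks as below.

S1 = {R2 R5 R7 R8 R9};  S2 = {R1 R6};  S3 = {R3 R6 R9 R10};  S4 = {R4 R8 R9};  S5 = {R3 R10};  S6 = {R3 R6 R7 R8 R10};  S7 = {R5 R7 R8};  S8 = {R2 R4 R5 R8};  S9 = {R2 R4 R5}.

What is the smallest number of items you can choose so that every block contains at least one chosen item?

4

H = {R1, R3, R4, R5} meets every block (each contains at least one member of H), and |H| = 4.
No choice of 3 items meets every block, so 4 is the minimum.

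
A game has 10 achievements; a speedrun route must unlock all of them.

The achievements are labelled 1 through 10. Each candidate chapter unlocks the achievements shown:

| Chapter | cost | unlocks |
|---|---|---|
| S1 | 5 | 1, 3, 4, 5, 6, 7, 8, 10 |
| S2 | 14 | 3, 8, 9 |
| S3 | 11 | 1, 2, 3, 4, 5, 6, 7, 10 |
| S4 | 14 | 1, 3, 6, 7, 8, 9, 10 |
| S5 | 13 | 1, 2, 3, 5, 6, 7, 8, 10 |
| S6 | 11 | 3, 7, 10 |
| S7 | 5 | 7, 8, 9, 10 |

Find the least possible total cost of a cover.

S3, S7 together cover every achievement (S3 ∪ S7 = {1, 2, 3, 4, 5, 6, 7, 8, 9, 10}); total cost 11 + 5 = 16.
The greedy pick S1, S7, S3 costs 21; no covering selection beats 16.

16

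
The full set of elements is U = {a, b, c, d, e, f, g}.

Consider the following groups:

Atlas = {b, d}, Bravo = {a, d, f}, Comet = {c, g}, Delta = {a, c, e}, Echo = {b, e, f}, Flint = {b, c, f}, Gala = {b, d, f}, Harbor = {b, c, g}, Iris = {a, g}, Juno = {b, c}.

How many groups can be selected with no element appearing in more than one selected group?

Atlas, Comet are pairwise disjoint (Atlas={b,d}; Comet={c,g}).
Every remaining group overlaps one of these, and no 3 of the listed groups are pairwise disjoint, so 2 is the maximum.

2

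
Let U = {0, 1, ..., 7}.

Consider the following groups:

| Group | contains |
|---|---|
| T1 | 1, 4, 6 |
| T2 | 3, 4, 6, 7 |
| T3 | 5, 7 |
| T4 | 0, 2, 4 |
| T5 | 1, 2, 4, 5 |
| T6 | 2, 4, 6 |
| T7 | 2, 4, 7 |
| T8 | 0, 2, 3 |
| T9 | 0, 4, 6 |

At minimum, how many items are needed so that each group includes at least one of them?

Take H = {2, 4, 5}. Each listed group contains at least one of these, so H is a hitting set of size 3.
The groups T1, T3, T8 are pairwise disjoint, so any hitting set needs a separate item for each — at least 3. Hence 3 is optimal.

3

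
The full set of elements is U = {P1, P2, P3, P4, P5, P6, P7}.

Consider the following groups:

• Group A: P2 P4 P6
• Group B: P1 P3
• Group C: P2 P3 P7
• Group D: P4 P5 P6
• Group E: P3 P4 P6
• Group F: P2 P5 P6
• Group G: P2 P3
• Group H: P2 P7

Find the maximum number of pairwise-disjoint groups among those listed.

B, D, H are pairwise disjoint (B={P1,P3}; D={P4,P5,P6}; H={P2,P7}).
Every remaining group overlaps one of these, and no 4 of the listed groups are pairwise disjoint, so 3 is the maximum.

3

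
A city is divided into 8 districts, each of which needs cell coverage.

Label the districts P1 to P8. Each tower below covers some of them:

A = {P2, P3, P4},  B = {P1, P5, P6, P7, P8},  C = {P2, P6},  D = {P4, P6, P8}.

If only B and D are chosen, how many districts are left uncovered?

Union of B, D = {P1, P4, P5, P6, P7, P8}.
Not covered: P2, P3 — 2 districts.

2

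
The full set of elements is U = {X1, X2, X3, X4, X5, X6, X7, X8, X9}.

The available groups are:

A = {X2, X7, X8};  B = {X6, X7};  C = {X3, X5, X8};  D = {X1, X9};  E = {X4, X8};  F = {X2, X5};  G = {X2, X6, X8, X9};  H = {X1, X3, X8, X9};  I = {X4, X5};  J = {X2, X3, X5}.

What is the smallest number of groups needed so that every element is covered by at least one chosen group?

4

B, G, H, and I cover everything between them: the union {X1, X2, X3, X4, X5, X6, X7, X8, X9} is all of U.
No 3 of the 10 groups cover everything (all 120 combinations miss at least one element), so 4 is optimal.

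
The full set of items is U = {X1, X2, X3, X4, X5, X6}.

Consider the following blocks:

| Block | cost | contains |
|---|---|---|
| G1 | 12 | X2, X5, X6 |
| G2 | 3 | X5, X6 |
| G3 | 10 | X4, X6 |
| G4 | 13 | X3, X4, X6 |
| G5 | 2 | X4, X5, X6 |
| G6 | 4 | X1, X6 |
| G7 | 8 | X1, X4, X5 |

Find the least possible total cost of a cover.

G1, G4, G6 together cover every item (G1 ∪ G4 ∪ G6 = {X1, X2, X3, X4, X5, X6}); total cost 12 + 13 + 4 = 29.
The greedy pick G5, G6, G1, G4 costs 31; no covering selection beats 29.

29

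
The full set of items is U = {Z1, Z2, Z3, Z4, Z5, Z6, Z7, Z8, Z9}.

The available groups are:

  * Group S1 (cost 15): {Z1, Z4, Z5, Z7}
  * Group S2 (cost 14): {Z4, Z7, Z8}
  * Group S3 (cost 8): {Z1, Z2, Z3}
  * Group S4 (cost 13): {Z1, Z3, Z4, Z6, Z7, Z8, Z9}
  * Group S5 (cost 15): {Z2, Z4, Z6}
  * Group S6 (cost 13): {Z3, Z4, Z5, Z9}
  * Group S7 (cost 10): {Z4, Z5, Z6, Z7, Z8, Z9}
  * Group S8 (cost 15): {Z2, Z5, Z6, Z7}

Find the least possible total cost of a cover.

S3, S7 together cover every item (S3 ∪ S7 = {Z1, Z2, Z3, Z4, Z5, Z6, Z7, Z8, Z9}); total cost 8 + 10 = 18.
No covering selection has total cost below 18.

18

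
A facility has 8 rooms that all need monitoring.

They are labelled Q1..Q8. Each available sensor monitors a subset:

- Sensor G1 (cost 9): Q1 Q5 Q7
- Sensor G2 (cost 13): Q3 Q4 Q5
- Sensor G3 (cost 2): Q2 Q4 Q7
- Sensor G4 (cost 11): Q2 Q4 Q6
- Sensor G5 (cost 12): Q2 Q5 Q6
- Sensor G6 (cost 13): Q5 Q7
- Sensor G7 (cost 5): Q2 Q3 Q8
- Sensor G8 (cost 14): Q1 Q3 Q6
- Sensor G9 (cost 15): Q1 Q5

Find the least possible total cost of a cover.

25

G1, G4, G7 together cover every room (G1 ∪ G4 ∪ G7 = {Q1, Q2, Q3, Q4, Q5, Q6, Q7, Q8}); total cost 9 + 11 + 5 = 25.
The greedy pick G3, G7, G1, G4 costs 27; no covering selection beats 25.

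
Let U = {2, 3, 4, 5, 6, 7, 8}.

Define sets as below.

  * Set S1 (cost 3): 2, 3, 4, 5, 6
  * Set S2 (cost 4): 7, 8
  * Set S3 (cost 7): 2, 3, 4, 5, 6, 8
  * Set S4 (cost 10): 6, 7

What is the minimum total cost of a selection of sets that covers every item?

7

S1, S2 together cover every item (S1 ∪ S2 = {2, 3, 4, 5, 6, 7, 8}); total cost 3 + 4 = 7.
No covering selection has total cost below 7.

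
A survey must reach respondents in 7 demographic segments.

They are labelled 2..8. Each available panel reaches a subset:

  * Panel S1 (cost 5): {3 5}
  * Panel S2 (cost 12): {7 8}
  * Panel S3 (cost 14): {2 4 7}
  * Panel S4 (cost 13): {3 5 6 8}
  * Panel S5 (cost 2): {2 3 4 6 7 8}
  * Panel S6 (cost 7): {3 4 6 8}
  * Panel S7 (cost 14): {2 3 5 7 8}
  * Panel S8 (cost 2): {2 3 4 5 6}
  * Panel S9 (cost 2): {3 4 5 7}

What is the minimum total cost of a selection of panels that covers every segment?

S5, S9 together cover every segment (S5 ∪ S9 = {2, 3, 4, 5, 6, 7, 8}); total cost 2 + 2 = 4.
No covering selection has total cost below 4.

4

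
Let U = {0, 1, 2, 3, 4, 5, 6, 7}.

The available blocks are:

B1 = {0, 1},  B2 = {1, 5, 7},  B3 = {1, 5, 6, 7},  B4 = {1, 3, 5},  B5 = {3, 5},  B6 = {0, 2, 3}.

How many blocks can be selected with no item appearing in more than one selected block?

B1, B5 are pairwise disjoint (B1={0,1}; B5={3,5}).
Every remaining block overlaps one of these, and no 3 of the listed blocks are pairwise disjoint, so 2 is the maximum.

2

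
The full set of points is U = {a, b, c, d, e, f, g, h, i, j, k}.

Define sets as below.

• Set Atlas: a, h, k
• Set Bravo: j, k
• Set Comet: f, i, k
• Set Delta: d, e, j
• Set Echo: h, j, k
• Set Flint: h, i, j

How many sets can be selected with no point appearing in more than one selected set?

2

Comet, Delta are pairwise disjoint (Comet={f,i,k}; Delta={d,e,j}).
Every remaining set overlaps one of these, and no 3 of the listed sets are pairwise disjoint, so 2 is the maximum.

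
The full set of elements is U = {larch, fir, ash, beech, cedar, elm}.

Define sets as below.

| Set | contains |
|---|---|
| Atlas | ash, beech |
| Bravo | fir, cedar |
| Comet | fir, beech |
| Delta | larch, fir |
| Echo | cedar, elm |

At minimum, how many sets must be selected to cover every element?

Atlas, Delta, and Echo cover everything between them: the union {larch, fir, ash, beech, cedar, elm} is all of U.
Each set has at most 2 elements, and 2·2 = 4 < 6 — so at least 3 sets are needed, and 3 is optimal.

3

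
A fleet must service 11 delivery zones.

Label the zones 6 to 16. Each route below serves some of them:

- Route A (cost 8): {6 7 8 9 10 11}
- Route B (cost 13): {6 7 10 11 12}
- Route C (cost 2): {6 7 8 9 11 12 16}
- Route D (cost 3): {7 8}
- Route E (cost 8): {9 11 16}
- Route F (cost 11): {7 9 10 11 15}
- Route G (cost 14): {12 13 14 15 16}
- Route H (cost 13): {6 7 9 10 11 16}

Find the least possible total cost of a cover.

A, G together cover every zone (A ∪ G = {6, 7, 8, 9, 10, 11, 12, 13, 14, 15, 16}); total cost 8 + 14 = 22.
The greedy pick C, G, A costs 24; no covering selection beats 22.

22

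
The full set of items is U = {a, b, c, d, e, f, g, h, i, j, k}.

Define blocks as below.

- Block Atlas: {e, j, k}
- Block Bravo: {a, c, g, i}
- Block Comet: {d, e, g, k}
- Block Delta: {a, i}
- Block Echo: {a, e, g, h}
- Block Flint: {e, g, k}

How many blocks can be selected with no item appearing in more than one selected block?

2

Comet, Delta are pairwise disjoint (Comet={d,e,g,k}; Delta={a,i}).
Every remaining block overlaps one of these, and no 3 of the listed blocks are pairwise disjoint, so 2 is the maximum.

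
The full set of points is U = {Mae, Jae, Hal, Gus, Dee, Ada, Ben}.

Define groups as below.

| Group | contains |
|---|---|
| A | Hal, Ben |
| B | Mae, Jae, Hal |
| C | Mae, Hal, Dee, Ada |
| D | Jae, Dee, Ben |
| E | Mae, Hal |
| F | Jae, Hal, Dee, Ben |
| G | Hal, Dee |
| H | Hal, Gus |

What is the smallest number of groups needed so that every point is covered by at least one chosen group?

3

C, F, and H cover everything between them: the union {Mae, Jae, Hal, Gus, Dee, Ada, Ben} is all of U.
Only H contains Gus, so H is forced; the remaining 5 points need at least 2 more groups (each remaining group adds at most 3) — so at least 3 groups are needed, and 3 is optimal.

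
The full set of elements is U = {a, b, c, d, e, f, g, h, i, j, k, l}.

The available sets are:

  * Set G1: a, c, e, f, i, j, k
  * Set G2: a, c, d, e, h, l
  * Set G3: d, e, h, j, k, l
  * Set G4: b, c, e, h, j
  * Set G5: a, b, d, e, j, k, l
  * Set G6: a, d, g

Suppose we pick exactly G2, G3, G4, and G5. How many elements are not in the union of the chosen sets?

3

Union of G2, G3, G4, G5 = {a, b, c, d, e, h, j, k, l}.
Not covered: f, g, i — 3 elements.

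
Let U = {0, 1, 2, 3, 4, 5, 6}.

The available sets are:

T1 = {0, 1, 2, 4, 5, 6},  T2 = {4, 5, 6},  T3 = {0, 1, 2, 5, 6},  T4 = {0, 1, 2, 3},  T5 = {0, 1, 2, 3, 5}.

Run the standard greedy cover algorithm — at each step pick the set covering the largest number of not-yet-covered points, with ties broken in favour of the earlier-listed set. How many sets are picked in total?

Greedy: pick T1 (covers 6 new) → pick T4 (covers 1 new). Total picks: 2.

2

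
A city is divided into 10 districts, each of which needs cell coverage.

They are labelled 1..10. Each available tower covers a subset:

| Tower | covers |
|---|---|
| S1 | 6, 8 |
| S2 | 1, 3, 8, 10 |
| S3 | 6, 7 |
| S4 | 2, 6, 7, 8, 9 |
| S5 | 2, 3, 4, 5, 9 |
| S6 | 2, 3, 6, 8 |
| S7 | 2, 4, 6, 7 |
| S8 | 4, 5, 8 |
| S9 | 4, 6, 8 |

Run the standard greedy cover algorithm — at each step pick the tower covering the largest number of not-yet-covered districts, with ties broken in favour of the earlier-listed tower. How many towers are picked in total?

Greedy: pick S4 (covers 5 new) → pick S2 (covers 3 new) → pick S5 (covers 2 new). Total picks: 3.

3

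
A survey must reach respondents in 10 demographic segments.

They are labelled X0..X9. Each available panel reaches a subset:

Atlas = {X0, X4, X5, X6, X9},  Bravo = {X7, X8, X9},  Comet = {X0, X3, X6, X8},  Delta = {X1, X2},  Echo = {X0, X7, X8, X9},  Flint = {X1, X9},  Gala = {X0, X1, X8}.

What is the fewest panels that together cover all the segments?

Take {Atlas, Comet, Delta, Echo}. Their union is {X0, X1, X2, X3, X4, X5, X6, X7, X8, X9}, which is all 10 segments.
Only Atlas contains X4, so Atlas is forced; the remaining 5 segments need at least 3 more panels (each remaining panel adds at most 2) — so at least 4 panels are needed, and 4 is optimal.

4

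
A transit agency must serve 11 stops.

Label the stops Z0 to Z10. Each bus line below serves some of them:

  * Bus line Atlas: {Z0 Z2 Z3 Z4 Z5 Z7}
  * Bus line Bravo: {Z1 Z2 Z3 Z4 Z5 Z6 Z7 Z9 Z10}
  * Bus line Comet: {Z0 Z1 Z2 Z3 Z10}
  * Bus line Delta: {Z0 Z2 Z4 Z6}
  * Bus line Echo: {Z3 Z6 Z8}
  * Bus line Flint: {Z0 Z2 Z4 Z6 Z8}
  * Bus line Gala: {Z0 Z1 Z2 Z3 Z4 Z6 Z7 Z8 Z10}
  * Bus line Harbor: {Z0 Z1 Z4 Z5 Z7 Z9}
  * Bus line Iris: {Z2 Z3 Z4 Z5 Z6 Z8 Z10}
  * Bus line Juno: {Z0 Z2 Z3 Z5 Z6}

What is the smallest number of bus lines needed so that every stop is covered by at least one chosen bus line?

Bravo and Gala together: Bravo ∪ Gala = {Z0, Z1, Z2, Z3, Z4, Z5, Z6, Z7, Z8, Z9, Z10} — every stop is covered.
No single bus line has all 11 stops (the largest, Bravo, has 9), so 2 is optimal.

2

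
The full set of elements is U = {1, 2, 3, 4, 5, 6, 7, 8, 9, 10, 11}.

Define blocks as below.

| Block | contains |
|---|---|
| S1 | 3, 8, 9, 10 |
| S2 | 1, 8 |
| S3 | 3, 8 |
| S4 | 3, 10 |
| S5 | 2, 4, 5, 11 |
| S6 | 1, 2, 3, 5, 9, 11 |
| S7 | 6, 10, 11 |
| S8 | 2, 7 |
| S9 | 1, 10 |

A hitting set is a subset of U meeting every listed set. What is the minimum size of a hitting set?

3

The 3 elements {2, 8, 10} hit every block.
The blocks S2, S4, S5 are pairwise disjoint, so any hitting set needs a separate element for each — at least 3. Hence 3 is optimal.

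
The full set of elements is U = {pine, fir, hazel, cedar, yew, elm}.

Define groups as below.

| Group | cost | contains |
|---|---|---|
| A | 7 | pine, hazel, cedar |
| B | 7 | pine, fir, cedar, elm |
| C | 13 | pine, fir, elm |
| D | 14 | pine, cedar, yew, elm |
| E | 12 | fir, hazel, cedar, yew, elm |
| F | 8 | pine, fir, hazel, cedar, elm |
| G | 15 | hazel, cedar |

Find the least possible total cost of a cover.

B, E together cover every element (B ∪ E = {pine, fir, hazel, cedar, yew, elm}); total cost 7 + 12 = 19.
The greedy pick F, E costs 20; no covering selection beats 19.

19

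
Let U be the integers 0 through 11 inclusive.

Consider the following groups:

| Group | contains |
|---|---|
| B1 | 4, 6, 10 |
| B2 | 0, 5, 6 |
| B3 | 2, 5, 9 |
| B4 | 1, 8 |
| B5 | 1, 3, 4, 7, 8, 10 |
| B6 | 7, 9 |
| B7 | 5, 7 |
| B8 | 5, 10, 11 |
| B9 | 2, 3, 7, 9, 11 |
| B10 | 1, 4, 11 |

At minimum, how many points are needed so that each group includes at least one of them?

4

H = {1, 4, 5, 9} meets every group (each contains at least one member of H), and |H| = 4.
No choice of 3 points meets every group, so 4 is the minimum.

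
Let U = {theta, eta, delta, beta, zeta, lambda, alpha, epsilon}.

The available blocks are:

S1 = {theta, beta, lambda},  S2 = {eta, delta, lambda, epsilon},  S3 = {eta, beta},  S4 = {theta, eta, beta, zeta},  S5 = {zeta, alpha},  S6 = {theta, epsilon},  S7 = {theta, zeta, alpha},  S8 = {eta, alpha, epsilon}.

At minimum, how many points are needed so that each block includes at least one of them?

3

The 3 points {beta, alpha, epsilon} hit every block.
The blocks S3, S5, S6 are pairwise disjoint, so any hitting set needs a separate point for each — at least 3. Hence 3 is optimal.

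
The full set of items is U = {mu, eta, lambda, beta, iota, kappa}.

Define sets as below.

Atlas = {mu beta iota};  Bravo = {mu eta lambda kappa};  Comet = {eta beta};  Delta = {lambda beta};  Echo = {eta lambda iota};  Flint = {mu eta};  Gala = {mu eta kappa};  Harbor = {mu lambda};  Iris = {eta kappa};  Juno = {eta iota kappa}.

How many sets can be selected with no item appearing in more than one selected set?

2

Atlas, Iris are pairwise disjoint (Atlas={mu,beta,iota}; Iris={eta,kappa}).
Every remaining set overlaps one of these, and no 3 of the listed sets are pairwise disjoint, so 2 is the maximum.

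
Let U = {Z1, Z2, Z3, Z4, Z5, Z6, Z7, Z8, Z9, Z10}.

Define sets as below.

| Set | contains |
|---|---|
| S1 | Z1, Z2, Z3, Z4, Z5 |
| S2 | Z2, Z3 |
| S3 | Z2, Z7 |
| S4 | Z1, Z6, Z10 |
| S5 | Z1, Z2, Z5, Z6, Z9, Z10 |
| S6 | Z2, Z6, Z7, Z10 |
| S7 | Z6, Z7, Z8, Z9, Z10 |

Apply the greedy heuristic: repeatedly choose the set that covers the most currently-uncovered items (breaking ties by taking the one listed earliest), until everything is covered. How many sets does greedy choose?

3

Greedy: pick S5 (covers 6 new) → pick S1 (covers 2 new) → pick S7 (covers 2 new). Total picks: 3.
(The true minimum cover uses only 2 sets, so greedy is not optimal here.)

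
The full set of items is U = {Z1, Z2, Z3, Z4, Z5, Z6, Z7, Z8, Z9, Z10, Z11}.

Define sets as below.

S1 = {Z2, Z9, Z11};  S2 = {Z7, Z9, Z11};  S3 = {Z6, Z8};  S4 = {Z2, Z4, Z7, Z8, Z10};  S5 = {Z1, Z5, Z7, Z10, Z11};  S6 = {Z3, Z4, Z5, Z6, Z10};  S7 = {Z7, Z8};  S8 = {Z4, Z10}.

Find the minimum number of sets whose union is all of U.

S1, S3, S5, and S6 cover everything between them: the union {Z1, Z2, Z3, Z4, Z5, Z6, Z7, Z8, Z9, Z10, Z11} is all of U.
No 3 of the 8 sets cover everything (all 56 combinations miss at least one item), so 4 is optimal.

4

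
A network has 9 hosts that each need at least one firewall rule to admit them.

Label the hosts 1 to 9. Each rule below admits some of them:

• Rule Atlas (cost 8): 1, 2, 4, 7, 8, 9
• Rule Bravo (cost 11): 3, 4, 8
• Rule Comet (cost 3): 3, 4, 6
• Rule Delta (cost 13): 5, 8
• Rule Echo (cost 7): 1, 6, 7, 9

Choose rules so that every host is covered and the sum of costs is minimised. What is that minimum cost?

24

Atlas, Comet, Delta together cover every host (Atlas ∪ Comet ∪ Delta = {1, 2, 3, 4, 5, 6, 7, 8, 9}); total cost 8 + 3 + 13 = 24.
No covering selection has total cost below 24.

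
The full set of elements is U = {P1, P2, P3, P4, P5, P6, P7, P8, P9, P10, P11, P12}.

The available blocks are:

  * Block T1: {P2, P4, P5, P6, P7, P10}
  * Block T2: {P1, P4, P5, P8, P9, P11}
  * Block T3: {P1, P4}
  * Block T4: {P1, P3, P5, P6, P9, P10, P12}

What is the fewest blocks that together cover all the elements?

T1 and T2 and T4 together: T1 ∪ T2 ∪ T4 = {P1, P2, P3, P4, P5, P6, P7, P8, P9, P10, P11, P12} — every element is covered.
Only T1 contains P2, so T1 is forced; the remaining 6 elements need at least 2 more blocks (each remaining block adds at most 4) — so at least 3 blocks are needed, and 3 is optimal.

3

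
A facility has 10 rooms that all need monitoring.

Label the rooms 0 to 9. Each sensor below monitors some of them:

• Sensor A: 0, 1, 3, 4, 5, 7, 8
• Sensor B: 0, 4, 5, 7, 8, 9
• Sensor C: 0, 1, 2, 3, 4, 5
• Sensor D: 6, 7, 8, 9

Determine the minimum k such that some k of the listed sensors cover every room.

2

C and D together: C ∪ D = {0, 1, 2, 3, 4, 5, 6, 7, 8, 9} — every room is covered.
No single sensor has all 10 rooms (the largest, A, has 7), so 2 is optimal.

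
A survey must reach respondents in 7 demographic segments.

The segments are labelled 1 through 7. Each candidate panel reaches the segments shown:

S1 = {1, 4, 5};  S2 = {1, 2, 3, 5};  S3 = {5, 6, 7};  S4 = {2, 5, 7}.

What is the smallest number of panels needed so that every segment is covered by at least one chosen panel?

Take {S1, S2, S3}. Their union is {1, 2, 3, 4, 5, 6, 7}, which is all 7 segments.
Only S2 contains 3, so S2 is forced; the remaining 3 segments need at least 2 more panels (each remaining panel adds at most 2) — so at least 3 panels are needed, and 3 is optimal.

3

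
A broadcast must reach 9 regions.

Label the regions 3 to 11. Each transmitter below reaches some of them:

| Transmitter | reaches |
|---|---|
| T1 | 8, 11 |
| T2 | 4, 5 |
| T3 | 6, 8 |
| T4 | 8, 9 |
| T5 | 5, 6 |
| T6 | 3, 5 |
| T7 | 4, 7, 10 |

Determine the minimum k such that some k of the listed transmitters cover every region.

5

Take {T1, T3, T4, T6, T7}. Their union is {3, 4, 5, 6, 7, 8, 9, 10, 11}, which is all 9 regions.
No 4 of the 7 transmitters cover everything (all 35 combinations miss at least one region), so 5 is optimal.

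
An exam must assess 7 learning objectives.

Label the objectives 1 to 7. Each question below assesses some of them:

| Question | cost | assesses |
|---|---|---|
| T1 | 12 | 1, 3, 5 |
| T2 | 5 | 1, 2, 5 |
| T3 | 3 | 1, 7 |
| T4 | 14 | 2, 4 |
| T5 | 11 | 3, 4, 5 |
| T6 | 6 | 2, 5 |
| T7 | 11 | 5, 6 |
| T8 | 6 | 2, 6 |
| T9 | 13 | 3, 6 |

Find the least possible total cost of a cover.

T3, T5, T8 together cover every objective (T3 ∪ T5 ∪ T8 = {1, 2, 3, 4, 5, 6, 7}); total cost 3 + 11 + 6 = 20.
The greedy pick T3, T2, T5, T8 costs 25; no covering selection beats 20.

20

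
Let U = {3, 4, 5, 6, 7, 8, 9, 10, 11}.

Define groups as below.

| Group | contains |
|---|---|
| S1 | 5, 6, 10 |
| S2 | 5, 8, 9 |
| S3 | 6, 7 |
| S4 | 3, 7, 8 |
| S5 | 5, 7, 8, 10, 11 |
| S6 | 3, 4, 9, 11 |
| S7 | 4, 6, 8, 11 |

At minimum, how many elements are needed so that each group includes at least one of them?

3

Take H = {5, 7, 11}. Each listed group contains at least one of these, so H is a hitting set of size 3.
No choice of 2 elements meets every group, so 3 is the minimum.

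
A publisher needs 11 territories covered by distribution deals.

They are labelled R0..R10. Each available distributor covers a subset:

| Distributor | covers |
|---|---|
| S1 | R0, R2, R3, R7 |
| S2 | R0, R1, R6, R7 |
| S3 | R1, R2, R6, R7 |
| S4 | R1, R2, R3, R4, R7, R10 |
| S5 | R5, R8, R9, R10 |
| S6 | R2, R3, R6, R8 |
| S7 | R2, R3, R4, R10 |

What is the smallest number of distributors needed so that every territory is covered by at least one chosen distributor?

3

S2 and S5 and S7 together: S2 ∪ S5 ∪ S7 = {R0, R1, R2, R3, R4, R5, R6, R7, R8, R9, R10} — every territory is covered.
Only S5 contains R5, so S5 is forced; the remaining 7 territories need at least 2 more distributors (each remaining distributor adds at most 5) — so at least 3 distributors are needed, and 3 is optimal.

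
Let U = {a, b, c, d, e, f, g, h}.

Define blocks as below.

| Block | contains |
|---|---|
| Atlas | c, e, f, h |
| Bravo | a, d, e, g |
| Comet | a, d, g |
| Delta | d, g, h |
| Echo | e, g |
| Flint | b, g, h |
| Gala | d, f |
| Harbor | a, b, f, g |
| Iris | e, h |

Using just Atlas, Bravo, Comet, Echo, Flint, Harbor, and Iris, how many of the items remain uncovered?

0

Union of Atlas, Bravo, Comet, Echo, Flint, Harbor, Iris = {a, b, c, d, e, f, g, h} — that's every item, so 0 are uncovered.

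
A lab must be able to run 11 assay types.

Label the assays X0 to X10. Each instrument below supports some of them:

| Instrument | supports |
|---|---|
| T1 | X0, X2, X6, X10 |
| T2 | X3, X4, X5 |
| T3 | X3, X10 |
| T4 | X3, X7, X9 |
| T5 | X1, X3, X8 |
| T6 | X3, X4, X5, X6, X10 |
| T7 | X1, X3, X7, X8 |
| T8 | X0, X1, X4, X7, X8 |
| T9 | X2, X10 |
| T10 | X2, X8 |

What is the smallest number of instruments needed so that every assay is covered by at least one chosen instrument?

T4 and T6 and T8 and T9 together: T4 ∪ T6 ∪ T8 ∪ T9 = {X0, X1, X2, X3, X4, X5, X6, X7, X8, X9, X10} — every assay is covered.
No 3 of the 10 instruments cover everything (all 120 combinations miss at least one assay), so 4 is optimal.

4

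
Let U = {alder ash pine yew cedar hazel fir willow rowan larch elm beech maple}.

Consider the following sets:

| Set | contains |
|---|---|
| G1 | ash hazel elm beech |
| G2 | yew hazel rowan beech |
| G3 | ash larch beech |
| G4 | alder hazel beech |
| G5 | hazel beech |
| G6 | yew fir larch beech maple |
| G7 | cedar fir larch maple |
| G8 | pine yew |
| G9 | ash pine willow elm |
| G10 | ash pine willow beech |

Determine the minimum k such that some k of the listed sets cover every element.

G2 and G4 and G7 and G9 together: G2 ∪ G4 ∪ G7 ∪ G9 = {alder, ash, pine, yew, cedar, hazel, fir, willow, rowan, larch, elm, beech, maple} — every element is covered.
Only G4 contains alder, so G4 is forced; the remaining 10 elements need at least 3 more sets (each remaining set adds at most 4) — so at least 4 sets are needed, and 4 is optimal.

4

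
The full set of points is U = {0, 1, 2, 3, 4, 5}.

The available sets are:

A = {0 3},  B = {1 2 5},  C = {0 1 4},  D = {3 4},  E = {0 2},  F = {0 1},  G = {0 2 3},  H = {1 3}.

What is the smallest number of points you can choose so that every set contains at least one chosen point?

3

T = {0, 2, 3} meets every set (each contains at least one member of T), and |T| = 3.
No choice of 2 points meets every set, so 3 is the minimum.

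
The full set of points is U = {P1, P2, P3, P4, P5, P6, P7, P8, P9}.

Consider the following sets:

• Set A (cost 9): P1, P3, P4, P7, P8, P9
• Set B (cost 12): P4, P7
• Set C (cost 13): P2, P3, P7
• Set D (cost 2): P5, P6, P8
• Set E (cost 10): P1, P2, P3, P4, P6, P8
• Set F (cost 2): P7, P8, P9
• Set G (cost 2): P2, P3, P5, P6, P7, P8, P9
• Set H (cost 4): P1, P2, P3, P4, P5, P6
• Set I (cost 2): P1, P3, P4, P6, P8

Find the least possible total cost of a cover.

4

G, I together cover every point (G ∪ I = {P1, P2, P3, P4, P5, P6, P7, P8, P9}); total cost 2 + 2 = 4.
No covering selection has total cost below 4.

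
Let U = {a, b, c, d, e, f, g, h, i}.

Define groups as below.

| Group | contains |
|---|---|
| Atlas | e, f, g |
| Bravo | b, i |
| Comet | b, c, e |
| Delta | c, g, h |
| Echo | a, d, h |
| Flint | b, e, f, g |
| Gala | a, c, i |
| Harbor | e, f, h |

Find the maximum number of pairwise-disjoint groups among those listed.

Atlas, Bravo, Echo are pairwise disjoint (Atlas={e,f,g}; Bravo={b,i}; Echo={a,d,h}).
Every remaining group overlaps one of these, and no 4 of the listed groups are pairwise disjoint, so 3 is the maximum.

3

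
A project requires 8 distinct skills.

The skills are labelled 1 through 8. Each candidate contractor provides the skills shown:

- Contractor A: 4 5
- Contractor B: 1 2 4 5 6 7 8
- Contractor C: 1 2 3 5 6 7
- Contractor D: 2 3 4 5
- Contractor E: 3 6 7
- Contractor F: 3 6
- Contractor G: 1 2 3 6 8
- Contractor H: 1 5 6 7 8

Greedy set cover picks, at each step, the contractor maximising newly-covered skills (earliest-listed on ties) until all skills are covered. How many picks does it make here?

Greedy: pick B (covers 7 new) → pick C (covers 1 new). Total picks: 2.

2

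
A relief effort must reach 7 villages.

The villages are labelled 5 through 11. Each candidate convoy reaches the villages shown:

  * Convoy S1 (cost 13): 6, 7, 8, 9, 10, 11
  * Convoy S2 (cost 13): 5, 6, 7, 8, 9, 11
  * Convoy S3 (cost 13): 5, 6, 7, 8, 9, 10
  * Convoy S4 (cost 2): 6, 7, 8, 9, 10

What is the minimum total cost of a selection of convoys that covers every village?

S2, S4 together cover every village (S2 ∪ S4 = {5, 6, 7, 8, 9, 10, 11}); total cost 13 + 2 = 15.
No covering selection has total cost below 15.

15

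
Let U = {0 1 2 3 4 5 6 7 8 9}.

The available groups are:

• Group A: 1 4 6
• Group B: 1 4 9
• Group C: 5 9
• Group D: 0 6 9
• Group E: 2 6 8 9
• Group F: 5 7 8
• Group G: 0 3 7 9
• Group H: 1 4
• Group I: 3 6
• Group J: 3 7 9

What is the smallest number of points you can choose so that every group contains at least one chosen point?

The 4 points {4, 6, 8, 9} hit every group.
No choice of 3 points meets every group, so 4 is the minimum.

4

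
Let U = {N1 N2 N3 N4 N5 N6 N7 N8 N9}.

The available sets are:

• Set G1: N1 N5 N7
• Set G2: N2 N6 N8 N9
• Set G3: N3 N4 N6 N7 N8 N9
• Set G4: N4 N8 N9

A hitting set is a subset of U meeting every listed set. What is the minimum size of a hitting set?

Take H = {N7, N9}. Each listed set contains at least one of these, so H is a hitting set of size 2.
The sets G1, G4 are pairwise disjoint, so any hitting set needs a separate point for each — at least 2. Hence 2 is optimal.

2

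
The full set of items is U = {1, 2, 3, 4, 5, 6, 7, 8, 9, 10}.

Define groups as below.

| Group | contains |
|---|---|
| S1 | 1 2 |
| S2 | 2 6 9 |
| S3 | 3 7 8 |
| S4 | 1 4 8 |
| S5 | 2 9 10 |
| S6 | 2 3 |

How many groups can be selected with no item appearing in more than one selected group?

S4, S5 are pairwise disjoint (S4={1,4,8}; S5={2,9,10}).
Every remaining group overlaps one of these, and no 3 of the listed groups are pairwise disjoint, so 2 is the maximum.

2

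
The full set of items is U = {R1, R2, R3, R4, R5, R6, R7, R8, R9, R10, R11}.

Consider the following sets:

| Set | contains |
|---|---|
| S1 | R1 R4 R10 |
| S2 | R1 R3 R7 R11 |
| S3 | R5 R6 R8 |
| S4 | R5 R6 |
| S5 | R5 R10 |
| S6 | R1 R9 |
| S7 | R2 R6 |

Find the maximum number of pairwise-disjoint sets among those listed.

S5, S6, S7 are pairwise disjoint (S5={R5,R10}; S6={R1,R9}; S7={R2,R6}).
Every remaining set overlaps one of these, and no 4 of the listed sets are pairwise disjoint, so 3 is the maximum.

3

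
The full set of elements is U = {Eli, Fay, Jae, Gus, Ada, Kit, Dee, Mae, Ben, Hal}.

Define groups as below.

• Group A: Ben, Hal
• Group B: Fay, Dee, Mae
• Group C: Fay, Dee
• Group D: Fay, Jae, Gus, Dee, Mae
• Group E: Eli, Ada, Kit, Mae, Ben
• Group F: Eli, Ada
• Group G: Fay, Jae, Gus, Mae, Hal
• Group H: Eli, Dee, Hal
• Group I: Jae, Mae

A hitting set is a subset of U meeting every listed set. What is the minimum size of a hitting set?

The 4 elements {Ada, Dee, Mae, Ben} hit every group.
The groups A, C, F, I are pairwise disjoint, so any hitting set needs a separate element for each — at least 4. Hence 4 is optimal.

4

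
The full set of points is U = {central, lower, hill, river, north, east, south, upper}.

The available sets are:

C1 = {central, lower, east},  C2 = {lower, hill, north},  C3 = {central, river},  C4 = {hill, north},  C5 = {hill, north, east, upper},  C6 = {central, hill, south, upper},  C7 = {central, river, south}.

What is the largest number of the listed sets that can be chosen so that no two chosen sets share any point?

C3, C5 are pairwise disjoint (C3={central,river}; C5={hill,north,east,upper}).
Every remaining set overlaps one of these, and no 3 of the listed sets are pairwise disjoint, so 2 is the maximum.

2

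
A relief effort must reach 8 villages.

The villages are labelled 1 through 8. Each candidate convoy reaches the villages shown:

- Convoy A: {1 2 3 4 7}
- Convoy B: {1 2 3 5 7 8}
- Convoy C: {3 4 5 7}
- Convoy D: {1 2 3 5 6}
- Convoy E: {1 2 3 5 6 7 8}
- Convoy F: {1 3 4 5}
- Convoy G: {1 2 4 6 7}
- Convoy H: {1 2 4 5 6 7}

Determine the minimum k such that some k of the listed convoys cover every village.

Take {E, H}. Their union is {1, 2, 3, 4, 5, 6, 7, 8}, which is all 8 villages.
No single convoy has all 8 villages (the largest, E, has 7), so 2 is optimal.

2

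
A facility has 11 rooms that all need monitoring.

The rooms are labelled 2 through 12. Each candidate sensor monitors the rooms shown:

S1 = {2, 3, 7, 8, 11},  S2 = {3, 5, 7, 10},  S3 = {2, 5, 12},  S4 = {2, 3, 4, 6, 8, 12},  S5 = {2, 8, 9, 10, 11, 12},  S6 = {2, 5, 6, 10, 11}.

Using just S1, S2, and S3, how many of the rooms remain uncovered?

Union of S1, S2, S3 = {2, 3, 5, 7, 8, 10, 11, 12}.
Not covered: 4, 6, 9 — 3 rooms.

3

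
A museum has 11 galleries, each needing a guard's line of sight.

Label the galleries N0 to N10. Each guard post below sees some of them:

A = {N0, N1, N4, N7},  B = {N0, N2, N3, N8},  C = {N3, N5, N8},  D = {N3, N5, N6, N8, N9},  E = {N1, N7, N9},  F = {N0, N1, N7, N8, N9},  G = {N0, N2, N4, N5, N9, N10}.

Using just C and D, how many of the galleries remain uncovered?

Union of C, D = {N3, N5, N6, N8, N9}.
Not covered: N0, N1, N2, N4, N7, N10 — 6 galleries.

6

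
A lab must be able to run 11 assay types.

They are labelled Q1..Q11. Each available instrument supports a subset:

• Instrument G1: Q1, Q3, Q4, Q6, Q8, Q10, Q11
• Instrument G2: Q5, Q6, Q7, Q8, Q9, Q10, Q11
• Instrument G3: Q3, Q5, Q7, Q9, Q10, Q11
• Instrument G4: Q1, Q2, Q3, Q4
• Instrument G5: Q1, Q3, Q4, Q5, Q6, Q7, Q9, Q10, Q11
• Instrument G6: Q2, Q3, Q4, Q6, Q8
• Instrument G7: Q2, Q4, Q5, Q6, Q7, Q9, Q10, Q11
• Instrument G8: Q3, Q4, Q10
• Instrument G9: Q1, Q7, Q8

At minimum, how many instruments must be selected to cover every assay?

2

Take {G5, G6}. Their union is {Q1, Q2, Q3, Q4, Q5, Q6, Q7, Q8, Q9, Q10, Q11}, which is all 11 assays.
No single instrument has all 11 assays (the largest, G5, has 9), so 2 is optimal.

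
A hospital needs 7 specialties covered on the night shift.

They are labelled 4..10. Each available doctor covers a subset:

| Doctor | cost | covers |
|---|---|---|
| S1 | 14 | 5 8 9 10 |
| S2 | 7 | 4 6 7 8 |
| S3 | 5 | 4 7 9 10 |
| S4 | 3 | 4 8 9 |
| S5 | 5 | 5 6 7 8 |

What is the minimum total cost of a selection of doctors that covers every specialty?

10

S3, S5 together cover every specialty (S3 ∪ S5 = {4, 5, 6, 7, 8, 9, 10}); total cost 5 + 5 = 10.
The greedy pick S4, S5, S3 costs 13; no covering selection beats 10.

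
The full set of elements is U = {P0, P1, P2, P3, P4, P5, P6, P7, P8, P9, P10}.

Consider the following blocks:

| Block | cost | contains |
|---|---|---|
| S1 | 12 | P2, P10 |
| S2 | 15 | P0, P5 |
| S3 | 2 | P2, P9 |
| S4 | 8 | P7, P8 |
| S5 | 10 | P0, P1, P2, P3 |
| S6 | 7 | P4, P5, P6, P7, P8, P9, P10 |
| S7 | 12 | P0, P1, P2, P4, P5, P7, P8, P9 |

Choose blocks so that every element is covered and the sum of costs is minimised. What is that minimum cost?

S5, S6 together cover every element (S5 ∪ S6 = {P0, P1, P2, P3, P4, P5, P6, P7, P8, P9, P10}); total cost 10 + 7 = 17.
The greedy pick S3, S6, S5 costs 19; no covering selection beats 17.

17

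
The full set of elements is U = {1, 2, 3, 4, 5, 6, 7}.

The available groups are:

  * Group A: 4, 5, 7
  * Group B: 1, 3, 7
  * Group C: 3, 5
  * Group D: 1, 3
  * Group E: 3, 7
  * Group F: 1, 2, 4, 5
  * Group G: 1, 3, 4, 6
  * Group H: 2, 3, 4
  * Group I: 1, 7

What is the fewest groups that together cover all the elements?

3

E and F and G together: E ∪ F ∪ G = {1, 2, 3, 4, 5, 6, 7} — every element is covered.
Only G contains 6, so G is forced; the remaining 3 elements need at least 2 more groups (each remaining group adds at most 2) — so at least 3 groups are needed, and 3 is optimal.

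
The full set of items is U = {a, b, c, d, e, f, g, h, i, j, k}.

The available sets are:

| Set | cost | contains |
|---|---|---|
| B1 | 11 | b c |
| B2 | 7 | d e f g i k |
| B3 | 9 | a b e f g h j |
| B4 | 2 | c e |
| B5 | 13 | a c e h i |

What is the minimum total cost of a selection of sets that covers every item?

B2, B3, B4 together cover every item (B2 ∪ B3 ∪ B4 = {a, b, c, d, e, f, g, h, i, j, k}); total cost 7 + 9 + 2 = 18.
No covering selection has total cost below 18.

18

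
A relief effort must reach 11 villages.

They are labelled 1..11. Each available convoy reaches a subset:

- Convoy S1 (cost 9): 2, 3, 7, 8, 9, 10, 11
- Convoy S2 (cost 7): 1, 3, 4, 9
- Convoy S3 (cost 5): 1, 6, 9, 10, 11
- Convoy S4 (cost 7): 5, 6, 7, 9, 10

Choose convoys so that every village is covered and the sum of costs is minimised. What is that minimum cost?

S1, S2, S4 together cover every village (S1 ∪ S2 ∪ S4 = {1, 2, 3, 4, 5, 6, 7, 8, 9, 10, 11}); total cost 9 + 7 + 7 = 23.
The greedy pick S3, S1, S2, S4 costs 28; no covering selection beats 23.

23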